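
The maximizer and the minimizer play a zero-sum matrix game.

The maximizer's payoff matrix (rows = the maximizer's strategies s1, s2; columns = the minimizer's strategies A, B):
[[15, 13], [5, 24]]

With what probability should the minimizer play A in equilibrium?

Row minima are 13 and 5, so the maximizer's maximin is 13; column maxima are 15 and 24, so the minimizer's minimax is 15. These differ, so the equilibrium is in mixed strategies.
Let the minimizer play A with probability q. The maximizer is indifferent when 15q + 13(1−q) = 5q + 24(1−q), giving q = 11/21.

11/21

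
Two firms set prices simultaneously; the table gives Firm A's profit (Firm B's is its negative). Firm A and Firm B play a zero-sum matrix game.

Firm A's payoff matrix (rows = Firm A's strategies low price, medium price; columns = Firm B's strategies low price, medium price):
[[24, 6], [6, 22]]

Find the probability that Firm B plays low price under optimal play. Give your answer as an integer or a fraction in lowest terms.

Row minima are 6 and 6, so Firm A's maximin is 6; column maxima are 24 and 22, so Firm B's minimax is 22. These differ, so the equilibrium is in mixed strategies.
Let Firm B play low price with probability q. Firm A is indifferent when 24q + 6(1−q) = 6q + 22(1−q), giving q = 8/17.

8/17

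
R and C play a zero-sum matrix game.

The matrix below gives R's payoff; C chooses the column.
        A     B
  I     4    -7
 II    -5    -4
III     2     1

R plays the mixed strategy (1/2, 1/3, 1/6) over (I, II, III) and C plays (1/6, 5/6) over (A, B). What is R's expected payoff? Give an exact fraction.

Against (1/6, 5/6), each row's expected payoff is I: -31/6; II: -25/6; III: 7/6.
Taking the (1/2, 1/3, 1/6)-weighted average: (1/2)·(-31/6) + (1/3)·(-25/6) + (1/6)·(7/6) = -34/9.

-34/9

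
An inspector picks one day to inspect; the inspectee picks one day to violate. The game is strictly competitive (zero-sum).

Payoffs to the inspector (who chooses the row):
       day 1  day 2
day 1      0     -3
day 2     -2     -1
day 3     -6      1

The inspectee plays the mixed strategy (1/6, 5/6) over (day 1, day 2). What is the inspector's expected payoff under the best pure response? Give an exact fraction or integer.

-1/6

day 1: (0)·(1/6) + (-3)·(5/6) = -5/2.
day 2: (-2)·(1/6) + (-1)·(5/6) = -7/6.
day 3: (-6)·(1/6) + (1)·(5/6) = -1/6.
The best pure response is day 3 with expected payoff -1/6.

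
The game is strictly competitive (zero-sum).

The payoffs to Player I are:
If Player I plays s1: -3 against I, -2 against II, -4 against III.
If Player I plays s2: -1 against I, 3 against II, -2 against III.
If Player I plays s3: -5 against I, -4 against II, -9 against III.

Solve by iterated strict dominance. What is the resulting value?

Row s1 is strictly dominated by row s2 (-1>-3, 3>-2, -2>-4); eliminate s1.
Row s3 is strictly dominated by row s2 (-1>-5, 3>-4, -2>-9); eliminate s3.
Column I is strictly dominated by III for Player II (-2<-1); eliminate I.
Column II is strictly dominated by III for Player II (-2<3); eliminate II.
Only (s2, III) remains, with payoff -2.

-2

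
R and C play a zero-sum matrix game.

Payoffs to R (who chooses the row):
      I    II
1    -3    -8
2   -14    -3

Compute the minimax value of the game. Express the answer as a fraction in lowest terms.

Row minima are -8 and -14, so R's maximin is -8; column maxima are -3 and -3, so C's minimax is -3. These differ, so the equilibrium is in mixed strategies.
Let R play 1 with probability p. C is indifferent when −3p − 14(1−p) = −8p − 3(1−p), giving p = 11/16.
Let C play I with probability q. R is indifferent when −3q − 8(1−q) = −14q − 3(1−q), giving q = 5/16.
The value is -3·(5/16) + (-8)·(11/16) = -103/16.

-103/16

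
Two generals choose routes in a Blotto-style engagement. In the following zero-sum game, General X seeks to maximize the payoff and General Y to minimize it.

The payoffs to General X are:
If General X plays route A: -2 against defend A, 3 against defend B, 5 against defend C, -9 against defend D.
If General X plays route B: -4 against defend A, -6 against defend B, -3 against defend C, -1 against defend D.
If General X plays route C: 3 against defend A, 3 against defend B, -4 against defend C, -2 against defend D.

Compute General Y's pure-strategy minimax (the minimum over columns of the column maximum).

-1

The worst case (largest entry) in each column is defend A: 3, defend B: 3, defend C: 5, defend D: -1.
The best (smallest) of these is -1.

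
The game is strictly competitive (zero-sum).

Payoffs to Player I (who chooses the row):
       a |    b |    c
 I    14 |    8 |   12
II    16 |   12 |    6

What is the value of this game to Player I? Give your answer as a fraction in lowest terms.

48/5

Column a is strictly dominated by b for Player II (it gives Player I more in every row).
The remaining 2×2 game on (I, II) × (b, c) has no saddle point. Let Player I play I with probability p; indifference gives 8p + 12(1−p) = 12p + 6(1−p), so p = 3/5.
Similarly Player II's optimal q on b is 3/5, and the value is 8·(3/5) + (12)·(2/5) = 48/5.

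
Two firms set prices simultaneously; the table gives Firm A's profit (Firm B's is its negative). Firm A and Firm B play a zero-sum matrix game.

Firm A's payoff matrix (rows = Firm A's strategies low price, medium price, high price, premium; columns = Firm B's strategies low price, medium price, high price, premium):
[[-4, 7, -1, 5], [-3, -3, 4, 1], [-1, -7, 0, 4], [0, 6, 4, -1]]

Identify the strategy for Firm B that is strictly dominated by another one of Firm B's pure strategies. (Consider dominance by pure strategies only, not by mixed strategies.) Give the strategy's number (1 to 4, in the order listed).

3

Firm B prefers columns that give Firm A less. Compare high price with low price: -4 < -1, -3 < 4, -1 < 0, 0 < 4.
So low price strictly dominates high price for Firm B; high price is strictly dominated.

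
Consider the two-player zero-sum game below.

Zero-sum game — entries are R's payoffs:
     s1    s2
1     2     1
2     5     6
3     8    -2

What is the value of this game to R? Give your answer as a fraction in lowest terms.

Row 1 is strictly dominated by row 2, so R never plays it.
The remaining 2×2 game on (2, 3) × (s1, s2) has no saddle point. Let R play 2 with probability p; indifference gives 5p + 8(1−p) = 6p − 2(1−p), so p = 10/11.
Similarly C's optimal q on s1 is 8/11, and the value is 5·(8/11) + (6)·(3/11) = 58/11.

58/11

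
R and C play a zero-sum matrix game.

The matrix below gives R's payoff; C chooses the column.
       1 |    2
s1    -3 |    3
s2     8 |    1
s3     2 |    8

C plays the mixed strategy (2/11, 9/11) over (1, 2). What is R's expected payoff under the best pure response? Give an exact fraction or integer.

76/11

s1: (-3)·(2/11) + (3)·(9/11) = 21/11.
s2: (8)·(2/11) + (1)·(9/11) = 25/11.
s3: (2)·(2/11) + (8)·(9/11) = 76/11.
The best pure response is s3 with expected payoff 76/11.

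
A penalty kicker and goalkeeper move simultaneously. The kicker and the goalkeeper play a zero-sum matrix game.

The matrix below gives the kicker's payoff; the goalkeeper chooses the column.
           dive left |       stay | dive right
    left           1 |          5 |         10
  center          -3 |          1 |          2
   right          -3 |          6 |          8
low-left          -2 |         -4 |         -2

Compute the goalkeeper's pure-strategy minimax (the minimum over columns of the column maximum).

1

The worst case (largest entry) in each column is dive left: 1, stay: 6, dive right: 10.
The best (smallest) of these is 1.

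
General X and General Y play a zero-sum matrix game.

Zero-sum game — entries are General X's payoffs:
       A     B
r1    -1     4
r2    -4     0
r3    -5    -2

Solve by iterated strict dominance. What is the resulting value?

-1

Row r3 is strictly dominated by row r1 (-1>-5, 4>-2); eliminate r3.
Column B is strictly dominated by A for General Y (-1<4, -4<0); eliminate B.
Row r2 is strictly dominated by row r1 (-1>-4); eliminate r2.
Only (r1, A) remains, with payoff -1.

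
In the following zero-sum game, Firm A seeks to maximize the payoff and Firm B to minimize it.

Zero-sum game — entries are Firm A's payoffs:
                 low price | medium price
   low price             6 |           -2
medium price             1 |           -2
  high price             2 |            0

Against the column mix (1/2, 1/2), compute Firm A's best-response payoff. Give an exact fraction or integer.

2

low price: (6)·(1/2) + (-2)·(1/2) = 2.
medium price: (1)·(1/2) + (-2)·(1/2) = -1/2.
high price: (2)·(1/2) + (0)·(1/2) = 1.
The best pure response is low price with expected payoff 2.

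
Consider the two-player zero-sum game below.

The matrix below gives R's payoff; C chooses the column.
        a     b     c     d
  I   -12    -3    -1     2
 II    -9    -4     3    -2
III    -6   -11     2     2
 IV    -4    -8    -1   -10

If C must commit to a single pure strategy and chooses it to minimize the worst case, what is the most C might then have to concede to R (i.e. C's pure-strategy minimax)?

-4

The worst case (largest entry) in each column is a: -4, b: -3, c: 3, d: 2.
The best (smallest) of these is -4.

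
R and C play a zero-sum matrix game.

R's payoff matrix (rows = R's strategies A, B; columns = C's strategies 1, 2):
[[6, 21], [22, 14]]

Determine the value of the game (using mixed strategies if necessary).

Row minima are 6 and 14, so R's maximin is 14; column maxima are 22 and 21, so C's minimax is 21. These differ, so the equilibrium is in mixed strategies.
Let R play A with probability p. C is indifferent when 6p + 22(1−p) = 21p + 14(1−p), giving p = 8/23.
Let C play 1 with probability q. R is indifferent when 6q + 21(1−q) = 22q + 14(1−q), giving q = 7/23.
The value is 6·(7/23) + (21)·(16/23) = 378/23.

378/23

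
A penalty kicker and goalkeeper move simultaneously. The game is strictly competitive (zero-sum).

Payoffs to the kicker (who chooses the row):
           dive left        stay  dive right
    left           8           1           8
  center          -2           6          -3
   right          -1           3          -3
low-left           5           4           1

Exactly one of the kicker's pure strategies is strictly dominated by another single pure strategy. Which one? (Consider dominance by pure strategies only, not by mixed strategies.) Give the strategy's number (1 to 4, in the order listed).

Compare right with low-left: 5 > -1, 4 > 3, 1 > -3.
So low-left strictly dominates right for the kicker; right is strictly dominated.

3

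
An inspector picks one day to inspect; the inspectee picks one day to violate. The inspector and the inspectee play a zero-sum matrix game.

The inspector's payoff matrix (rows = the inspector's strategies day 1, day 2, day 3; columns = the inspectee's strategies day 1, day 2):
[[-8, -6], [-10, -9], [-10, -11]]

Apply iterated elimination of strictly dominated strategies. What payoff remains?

-8

Row day 2 is strictly dominated by row day 1 (-8>-10, -6>-9); eliminate day 2.
Row day 3 is strictly dominated by row day 1 (-8>-10, -6>-11); eliminate day 3.
Column day 2 is strictly dominated by day 1 for the inspectee (-8<-6); eliminate day 2.
Only (day 1, day 1) remains, with payoff -8.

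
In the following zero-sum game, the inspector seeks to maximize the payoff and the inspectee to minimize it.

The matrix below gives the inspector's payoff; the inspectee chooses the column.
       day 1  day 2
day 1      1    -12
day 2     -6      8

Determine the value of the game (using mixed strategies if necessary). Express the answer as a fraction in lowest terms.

-64/27

Row minima are -12 and -6, so the inspector's maximin is -6; column maxima are 1 and 8, so the inspectee's minimax is 1. These differ, so the equilibrium is in mixed strategies.
Let the inspector play day 1 with probability p. The inspectee is indifferent when p − 6(1−p) = −12p + 8(1−p), giving p = 14/27.
Let the inspectee play day 1 with probability q. The inspector is indifferent when q − 12(1−q) = −6q + 8(1−q), giving q = 20/27.
The value is 1·(20/27) + (-12)·(7/27) = -64/27.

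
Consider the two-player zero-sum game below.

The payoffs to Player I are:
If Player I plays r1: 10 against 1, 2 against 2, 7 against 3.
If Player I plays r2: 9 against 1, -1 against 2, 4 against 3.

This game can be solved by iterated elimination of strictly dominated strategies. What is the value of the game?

Column 1 is strictly dominated by 2 for Player II (2<10, -1<9); eliminate 1.
Row r2 is strictly dominated by row r1 (2>-1, 7>4); eliminate r2.
Column 3 is strictly dominated by 2 for Player II (2<7); eliminate 3.
Only (r1, 2) remains, with payoff 2.

2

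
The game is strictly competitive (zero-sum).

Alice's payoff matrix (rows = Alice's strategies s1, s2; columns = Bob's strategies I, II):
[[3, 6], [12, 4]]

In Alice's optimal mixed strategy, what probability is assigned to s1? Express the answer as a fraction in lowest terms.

Row minima are 3 and 4, so Alice's maximin is 4; column maxima are 12 and 6, so Bob's minimax is 6. These differ, so the equilibrium is in mixed strategies.
Let Alice play s1 with probability p. Bob is indifferent when 3p + 12(1−p) = 6p + 4(1−p), giving p = 8/11.

8/11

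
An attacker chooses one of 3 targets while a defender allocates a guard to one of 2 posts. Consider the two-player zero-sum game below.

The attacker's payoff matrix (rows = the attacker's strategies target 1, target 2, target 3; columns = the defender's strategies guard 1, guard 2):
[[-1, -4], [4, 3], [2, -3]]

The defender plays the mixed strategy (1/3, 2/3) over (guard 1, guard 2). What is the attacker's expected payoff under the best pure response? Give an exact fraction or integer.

10/3

target 1: (-1)·(1/3) + (-4)·(2/3) = -3.
target 2: (4)·(1/3) + (3)·(2/3) = 10/3.
target 3: (2)·(1/3) + (-3)·(2/3) = -4/3.
The best pure response is target 2 with expected payoff 10/3.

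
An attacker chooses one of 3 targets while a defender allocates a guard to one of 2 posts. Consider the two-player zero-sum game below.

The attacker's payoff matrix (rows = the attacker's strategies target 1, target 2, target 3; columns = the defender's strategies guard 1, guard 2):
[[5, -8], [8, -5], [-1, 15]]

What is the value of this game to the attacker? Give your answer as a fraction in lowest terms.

Row target 1 is strictly dominated by row target 2, so the attacker never plays it.
The remaining 2×2 game on (target 2, target 3) × (guard 1, guard 2) has no saddle point. Let the attacker play target 2 with probability p; indifference gives 8p − (1−p) = −5p + 15(1−p), so p = 16/29.
Similarly the defender's optimal q on guard 1 is 20/29, and the value is 8·(20/29) + (-5)·(9/29) = 115/29.

115/29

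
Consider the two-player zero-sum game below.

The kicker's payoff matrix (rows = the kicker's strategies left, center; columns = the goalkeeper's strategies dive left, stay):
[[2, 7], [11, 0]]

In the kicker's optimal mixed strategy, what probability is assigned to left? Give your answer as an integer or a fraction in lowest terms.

Row minima are 2 and 0, so the kicker's maximin is 2; column maxima are 11 and 7, so the goalkeeper's minimax is 7. These differ, so the equilibrium is in mixed strategies.
Let the kicker play left with probability p. The goalkeeper is indifferent when 2p + 11(1−p) = 7p, giving p = 11/16.

11/16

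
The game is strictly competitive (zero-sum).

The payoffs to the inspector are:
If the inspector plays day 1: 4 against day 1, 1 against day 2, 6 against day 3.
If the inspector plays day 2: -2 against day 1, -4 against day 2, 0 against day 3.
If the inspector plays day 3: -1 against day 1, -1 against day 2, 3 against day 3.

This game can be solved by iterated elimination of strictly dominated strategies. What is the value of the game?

1

Row day 3 is strictly dominated by row day 1 (4>-1, 1>-1, 6>3); eliminate day 3.
Row day 2 is strictly dominated by row day 1 (4>-2, 1>-4, 6>0); eliminate day 2.
Column day 1 is strictly dominated by day 2 for the inspectee (1<4); eliminate day 1.
Column day 3 is strictly dominated by day 2 for the inspectee (1<6); eliminate day 3.
Only (day 1, day 2) remains, with payoff 1.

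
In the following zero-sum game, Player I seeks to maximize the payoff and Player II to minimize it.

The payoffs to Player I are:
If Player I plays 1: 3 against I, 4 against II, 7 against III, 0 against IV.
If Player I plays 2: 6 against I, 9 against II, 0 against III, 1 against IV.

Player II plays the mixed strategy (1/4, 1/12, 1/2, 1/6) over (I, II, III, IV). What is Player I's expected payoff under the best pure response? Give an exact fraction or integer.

1: (3)·(1/4) + (4)·(1/12) + (7)·(1/2) + (0)·(1/6) = 55/12.
2: (6)·(1/4) + (9)·(1/12) + (0)·(1/2) + (1)·(1/6) = 29/12.
The best pure response is 1 with expected payoff 55/12.

55/12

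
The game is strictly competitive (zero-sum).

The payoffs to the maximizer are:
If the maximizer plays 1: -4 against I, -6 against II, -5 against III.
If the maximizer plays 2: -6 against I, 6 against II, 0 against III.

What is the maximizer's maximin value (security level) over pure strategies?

The worst-case payoff for each row is 1: -6, 2: -6.
The best of these is -6.

-6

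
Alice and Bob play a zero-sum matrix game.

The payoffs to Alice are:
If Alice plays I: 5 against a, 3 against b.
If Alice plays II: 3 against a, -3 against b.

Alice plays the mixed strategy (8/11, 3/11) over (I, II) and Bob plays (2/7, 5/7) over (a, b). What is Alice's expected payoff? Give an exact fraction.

173/77

Against (2/7, 5/7), each row's expected payoff is I: 25/7; II: -9/7.
Taking the (8/11, 3/11)-weighted average: (8/11)·(25/7) + (3/11)·(-9/7) = 173/77.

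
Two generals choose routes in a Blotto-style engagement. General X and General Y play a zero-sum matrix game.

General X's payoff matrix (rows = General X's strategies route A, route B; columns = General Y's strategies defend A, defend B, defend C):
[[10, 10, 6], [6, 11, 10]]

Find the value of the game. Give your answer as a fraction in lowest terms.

Column defend B is strictly dominated by defend C for General Y (it gives General X more in every row).
The remaining 2×2 game on (route A, route B) × (defend A, defend C) has no saddle point. Let General X play route A with probability p; indifference gives 10p + 6(1−p) = 6p + 10(1−p), so p = 1/2.
Similarly General Y's optimal q on defend A is 1/2, and the value is 10·(1/2) + (6)·(1/2) = 8.

8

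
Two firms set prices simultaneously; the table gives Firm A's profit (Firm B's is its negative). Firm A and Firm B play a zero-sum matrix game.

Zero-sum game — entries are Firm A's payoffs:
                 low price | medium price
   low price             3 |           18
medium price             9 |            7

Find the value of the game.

Row minima are 3 and 7, so Firm A's maximin is 7; column maxima are 9 and 18, so Firm B's minimax is 9. These differ, so the equilibrium is in mixed strategies.
Let Firm A play low price with probability p. Firm B is indifferent when 3p + 9(1−p) = 18p + 7(1−p), giving p = 2/17.
Let Firm B play low price with probability q. Firm A is indifferent when 3q + 18(1−q) = 9q + 7(1−q), giving q = 11/17.
The value is 3·(11/17) + (18)·(6/17) = 141/17.

141/17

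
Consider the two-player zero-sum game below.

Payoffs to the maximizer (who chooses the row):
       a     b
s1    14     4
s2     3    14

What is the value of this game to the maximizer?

184/21

Row minima are 4 and 3, so the maximizer's maximin is 4; column maxima are 14 and 14, so the minimizer's minimax is 14. These differ, so the equilibrium is in mixed strategies.
Let the maximizer play s1 with probability p. The minimizer is indifferent when 14p + 3(1−p) = 4p + 14(1−p), giving p = 11/21.
Let the minimizer play a with probability q. The maximizer is indifferent when 14q + 4(1−q) = 3q + 14(1−q), giving q = 10/21.
The value is 14·(10/21) + (4)·(11/21) = 184/21.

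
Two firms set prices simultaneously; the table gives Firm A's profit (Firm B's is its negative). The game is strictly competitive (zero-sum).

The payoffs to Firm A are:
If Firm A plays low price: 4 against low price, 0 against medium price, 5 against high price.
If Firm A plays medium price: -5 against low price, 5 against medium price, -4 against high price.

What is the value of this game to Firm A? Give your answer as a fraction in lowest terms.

Column high price is strictly dominated by low price for Firm B (it gives Firm A more in every row).
The remaining 2×2 game on (low price, medium price) × (low price, medium price) has no saddle point. Let Firm A play low price with probability p; indifference gives 4p − 5(1−p) = 5(1−p), so p = 5/7.
Similarly Firm B's optimal q on low price is 5/14, and the value is 4·(5/14) + (0)·(9/14) = 10/7.

10/7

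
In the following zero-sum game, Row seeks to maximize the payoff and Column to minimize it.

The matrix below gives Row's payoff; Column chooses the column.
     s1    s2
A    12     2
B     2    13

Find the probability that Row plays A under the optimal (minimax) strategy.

11/21

Row minima are 2 and 2, so Row's maximin is 2; column maxima are 12 and 13, so Column's minimax is 12. These differ, so the equilibrium is in mixed strategies.
Let Row play A with probability p. Column is indifferent when 12p + 2(1−p) = 2p + 13(1−p), giving p = 11/21.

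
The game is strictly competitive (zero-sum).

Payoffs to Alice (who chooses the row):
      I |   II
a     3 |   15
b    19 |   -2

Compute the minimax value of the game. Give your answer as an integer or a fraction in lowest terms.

97/11

Row minima are 3 and -2, so Alice's maximin is 3; column maxima are 19 and 15, so Bob's minimax is 15. These differ, so the equilibrium is in mixed strategies.
Let Alice play a with probability p. Bob is indifferent when 3p + 19(1−p) = 15p − 2(1−p), giving p = 7/11.
Let Bob play I with probability q. Alice is indifferent when 3q + 15(1−q) = 19q − 2(1−q), giving q = 17/33.
The value is 3·(17/33) + (15)·(16/33) = 97/11.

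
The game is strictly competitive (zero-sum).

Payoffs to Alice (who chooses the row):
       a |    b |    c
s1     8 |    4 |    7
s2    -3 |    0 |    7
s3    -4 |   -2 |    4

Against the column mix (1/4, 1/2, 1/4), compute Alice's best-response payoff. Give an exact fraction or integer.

s1: (8)·(1/4) + (4)·(1/2) + (7)·(1/4) = 23/4.
s2: (-3)·(1/4) + (0)·(1/2) + (7)·(1/4) = 1.
s3: (-4)·(1/4) + (-2)·(1/2) + (4)·(1/4) = -1.
The best pure response is s1 with expected payoff 23/4.

23/4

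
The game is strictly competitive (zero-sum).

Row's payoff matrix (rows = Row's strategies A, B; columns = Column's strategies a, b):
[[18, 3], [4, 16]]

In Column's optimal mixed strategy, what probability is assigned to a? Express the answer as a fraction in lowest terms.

Row minima are 3 and 4, so Row's maximin is 4; column maxima are 18 and 16, so Column's minimax is 16. These differ, so the equilibrium is in mixed strategies.
Let Column play a with probability q. Row is indifferent when 18q + 3(1−q) = 4q + 16(1−q), giving q = 13/27.

13/27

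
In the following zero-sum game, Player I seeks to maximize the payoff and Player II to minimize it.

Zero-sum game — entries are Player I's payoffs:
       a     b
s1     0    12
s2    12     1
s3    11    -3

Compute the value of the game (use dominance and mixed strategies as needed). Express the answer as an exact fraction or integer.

Row s3 is strictly dominated by row s2, so Player I never plays it.
The remaining 2×2 game on (s1, s2) × (a, b) has no saddle point. Let Player I play s1 with probability p; indifference gives 12(1−p) = 12p + (1−p), so p = 11/23.
Similarly Player II's optimal q on a is 11/23, and the value is 0·(11/23) + (12)·(12/23) = 144/23.

144/23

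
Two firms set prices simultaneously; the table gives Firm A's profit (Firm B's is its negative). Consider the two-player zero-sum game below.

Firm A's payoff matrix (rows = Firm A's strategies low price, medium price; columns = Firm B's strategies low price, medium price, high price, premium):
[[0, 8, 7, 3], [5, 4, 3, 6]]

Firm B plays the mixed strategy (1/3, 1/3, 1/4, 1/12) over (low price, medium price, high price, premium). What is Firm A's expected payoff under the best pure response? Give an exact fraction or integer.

14/3

low price: (0)·(1/3) + (8)·(1/3) + (7)·(1/4) + (3)·(1/12) = 14/3.
medium price: (5)·(1/3) + (4)·(1/3) + (3)·(1/4) + (6)·(1/12) = 17/4.
The best pure response is low price with expected payoff 14/3.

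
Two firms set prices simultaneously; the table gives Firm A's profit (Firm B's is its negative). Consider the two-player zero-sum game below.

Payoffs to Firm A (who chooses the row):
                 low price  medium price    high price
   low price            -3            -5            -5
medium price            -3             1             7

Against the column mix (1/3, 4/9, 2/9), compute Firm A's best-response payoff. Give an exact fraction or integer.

1

low price: (-3)·(1/3) + (-5)·(4/9) + (-5)·(2/9) = -13/3.
medium price: (-3)·(1/3) + (1)·(4/9) + (7)·(2/9) = 1.
The best pure response is medium price with expected payoff 1.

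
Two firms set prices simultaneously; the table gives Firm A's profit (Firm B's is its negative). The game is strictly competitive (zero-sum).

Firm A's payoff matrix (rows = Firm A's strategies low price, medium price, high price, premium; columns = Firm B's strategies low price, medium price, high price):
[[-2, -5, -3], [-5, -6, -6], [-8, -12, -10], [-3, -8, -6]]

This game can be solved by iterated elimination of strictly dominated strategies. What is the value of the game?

Row medium price is strictly dominated by row low price (-2>-5, -5>-6, -3>-6); eliminate medium price.
Column low price is strictly dominated by medium price for Firm B (-5<-2, -12<-8, -8<-3); eliminate low price.
Row high price is strictly dominated by row low price (-5>-12, -3>-10); eliminate high price.
Row premium is strictly dominated by row low price (-5>-8, -3>-6); eliminate premium.
Column high price is strictly dominated by medium price for Firm B (-5<-3); eliminate high price.
Only (low price, medium price) remains, with payoff -5.

-5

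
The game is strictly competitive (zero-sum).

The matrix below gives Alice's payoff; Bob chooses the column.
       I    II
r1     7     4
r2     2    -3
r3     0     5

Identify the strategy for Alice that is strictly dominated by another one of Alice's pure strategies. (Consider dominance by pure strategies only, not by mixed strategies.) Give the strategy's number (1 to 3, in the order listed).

2

Compare r2 with r1: 7 > 2, 4 > -3.
So r1 strictly dominates r2 for Alice; r2 is strictly dominated.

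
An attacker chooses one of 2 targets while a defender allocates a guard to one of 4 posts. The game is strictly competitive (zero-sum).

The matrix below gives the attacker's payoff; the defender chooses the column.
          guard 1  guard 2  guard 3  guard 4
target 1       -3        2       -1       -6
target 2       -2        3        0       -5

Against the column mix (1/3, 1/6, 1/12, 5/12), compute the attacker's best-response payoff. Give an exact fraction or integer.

target 1: (-3)·(1/3) + (2)·(1/6) + (-1)·(1/12) + (-6)·(5/12) = -13/4.
target 2: (-2)·(1/3) + (3)·(1/6) + (0)·(1/12) + (-5)·(5/12) = -9/4.
The best pure response is target 2 with expected payoff -9/4.

-9/4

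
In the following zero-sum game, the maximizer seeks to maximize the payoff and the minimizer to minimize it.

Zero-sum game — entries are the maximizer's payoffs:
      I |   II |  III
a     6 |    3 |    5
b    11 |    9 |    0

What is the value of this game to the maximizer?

Column I is strictly dominated by II for the minimizer (it gives the maximizer more in every row).
The remaining 2×2 game on (a, b) × (II, III) has no saddle point. Let the maximizer play a with probability p; indifference gives 3p + 9(1−p) = 5p, so p = 9/11.
Similarly the minimizer's optimal q on II is 5/11, and the value is 3·(5/11) + (5)·(6/11) = 45/11.

45/11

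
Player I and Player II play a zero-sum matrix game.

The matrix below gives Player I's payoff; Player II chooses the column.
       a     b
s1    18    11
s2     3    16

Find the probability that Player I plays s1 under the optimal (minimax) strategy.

Row minima are 11 and 3, so Player I's maximin is 11; column maxima are 18 and 16, so Player II's minimax is 16. These differ, so the equilibrium is in mixed strategies.
Let Player I play s1 with probability p. Player II is indifferent when 18p + 3(1−p) = 11p + 16(1−p), giving p = 13/20.

13/20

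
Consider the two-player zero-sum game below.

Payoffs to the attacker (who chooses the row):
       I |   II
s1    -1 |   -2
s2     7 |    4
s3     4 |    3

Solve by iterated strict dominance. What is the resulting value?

Row s1 is strictly dominated by row s2 (7>-1, 4>-2); eliminate s1.
Column I is strictly dominated by II for the defender (4<7, 3<4); eliminate I.
Row s3 is strictly dominated by row s2 (4>3); eliminate s3.
Only (s2, II) remains, with payoff 4.

4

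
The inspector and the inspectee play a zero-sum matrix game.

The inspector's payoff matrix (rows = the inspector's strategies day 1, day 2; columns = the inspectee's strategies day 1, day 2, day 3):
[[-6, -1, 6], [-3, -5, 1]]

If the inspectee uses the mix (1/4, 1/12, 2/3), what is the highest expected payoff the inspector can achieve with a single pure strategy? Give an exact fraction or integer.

day 1: (-6)·(1/4) + (-1)·(1/12) + (6)·(2/3) = 29/12.
day 2: (-3)·(1/4) + (-5)·(1/12) + (1)·(2/3) = -1/2.
The best pure response is day 1 with expected payoff 29/12.

29/12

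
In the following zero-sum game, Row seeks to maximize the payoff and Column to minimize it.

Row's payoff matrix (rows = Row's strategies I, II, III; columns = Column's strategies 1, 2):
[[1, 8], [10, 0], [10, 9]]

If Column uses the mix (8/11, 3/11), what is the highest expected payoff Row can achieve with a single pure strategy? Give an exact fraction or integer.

107/11

I: (1)·(8/11) + (8)·(3/11) = 32/11.
II: (10)·(8/11) + (0)·(3/11) = 80/11.
III: (10)·(8/11) + (9)·(3/11) = 107/11.
The best pure response is III with expected payoff 107/11.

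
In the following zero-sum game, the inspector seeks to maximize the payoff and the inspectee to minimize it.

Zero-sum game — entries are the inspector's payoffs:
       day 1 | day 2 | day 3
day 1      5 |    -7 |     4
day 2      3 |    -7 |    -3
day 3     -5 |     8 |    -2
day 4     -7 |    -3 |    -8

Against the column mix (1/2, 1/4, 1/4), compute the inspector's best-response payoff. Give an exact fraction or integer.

7/4

day 1: (5)·(1/2) + (-7)·(1/4) + (4)·(1/4) = 7/4.
day 2: (3)·(1/2) + (-7)·(1/4) + (-3)·(1/4) = -1.
day 3: (-5)·(1/2) + (8)·(1/4) + (-2)·(1/4) = -1.
day 4: (-7)·(1/2) + (-3)·(1/4) + (-8)·(1/4) = -25/4.
The best pure response is day 1 with expected payoff 7/4.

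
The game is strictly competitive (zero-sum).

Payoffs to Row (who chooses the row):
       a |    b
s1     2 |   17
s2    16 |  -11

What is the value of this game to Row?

7

Row minima are 2 and -11, so Row's maximin is 2; column maxima are 16 and 17, so Column's minimax is 16. These differ, so the equilibrium is in mixed strategies.
Let Row play s1 with probability p. Column is indifferent when 2p + 16(1−p) = 17p − 11(1−p), giving p = 9/14.
Let Column play a with probability q. Row is indifferent when 2q + 17(1−q) = 16q − 11(1−q), giving q = 2/3.
The value is 2·(2/3) + (17)·(1/3) = 7.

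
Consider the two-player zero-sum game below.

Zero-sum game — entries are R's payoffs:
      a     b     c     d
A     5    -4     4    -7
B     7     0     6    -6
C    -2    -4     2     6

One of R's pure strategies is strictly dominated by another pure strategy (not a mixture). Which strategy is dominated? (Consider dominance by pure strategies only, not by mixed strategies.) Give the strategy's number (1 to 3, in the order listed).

1

Compare A with B: 7 > 5, 0 > -4, 6 > 4, -6 > -7.
So B strictly dominates A for R; A is strictly dominated.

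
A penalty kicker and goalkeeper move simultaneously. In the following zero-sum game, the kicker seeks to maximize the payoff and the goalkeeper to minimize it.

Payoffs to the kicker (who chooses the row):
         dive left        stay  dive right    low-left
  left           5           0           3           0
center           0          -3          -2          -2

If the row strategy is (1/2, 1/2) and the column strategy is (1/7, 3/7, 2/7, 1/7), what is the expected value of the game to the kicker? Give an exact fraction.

Against (1/7, 3/7, 2/7, 1/7), each row's expected payoff is left: 11/7; center: -15/7.
Taking the (1/2, 1/2)-weighted average: (1/2)·(11/7) + (1/2)·(-15/7) = -2/7.

-2/7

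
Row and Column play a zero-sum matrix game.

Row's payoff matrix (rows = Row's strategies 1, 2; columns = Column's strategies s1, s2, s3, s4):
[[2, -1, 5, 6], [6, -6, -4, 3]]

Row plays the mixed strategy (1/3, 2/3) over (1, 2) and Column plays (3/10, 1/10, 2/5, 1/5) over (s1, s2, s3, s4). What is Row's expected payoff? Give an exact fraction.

41/30

Against (3/10, 1/10, 2/5, 1/5), each row's expected payoff is 1: 37/10; 2: 1/5.
Taking the (1/3, 2/3)-weighted average: (1/3)·(37/10) + (2/3)·(1/5) = 41/30.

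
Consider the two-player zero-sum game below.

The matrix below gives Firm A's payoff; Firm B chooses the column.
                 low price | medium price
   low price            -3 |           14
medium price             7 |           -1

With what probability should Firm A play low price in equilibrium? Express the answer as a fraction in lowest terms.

8/25

Row minima are -3 and -1, so Firm A's maximin is -1; column maxima are 7 and 14, so Firm B's minimax is 7. These differ, so the equilibrium is in mixed strategies.
Let Firm A play low price with probability p. Firm B is indifferent when −3p + 7(1−p) = 14p − (1−p), giving p = 8/25.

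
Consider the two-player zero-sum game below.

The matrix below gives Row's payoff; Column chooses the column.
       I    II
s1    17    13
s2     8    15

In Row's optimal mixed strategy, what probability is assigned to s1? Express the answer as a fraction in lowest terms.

7/11

Row minima are 13 and 8, so Row's maximin is 13; column maxima are 17 and 15, so Column's minimax is 15. These differ, so the equilibrium is in mixed strategies.
Let Row play s1 with probability p. Column is indifferent when 17p + 8(1−p) = 13p + 15(1−p), giving p = 7/11.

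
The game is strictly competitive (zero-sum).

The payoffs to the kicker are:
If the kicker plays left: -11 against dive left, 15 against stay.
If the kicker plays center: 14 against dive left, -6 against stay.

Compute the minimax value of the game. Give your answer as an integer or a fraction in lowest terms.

72/23

Row minima are -11 and -6, so the kicker's maximin is -6; column maxima are 14 and 15, so the goalkeeper's minimax is 14. These differ, so the equilibrium is in mixed strategies.
Let the kicker play left with probability p. The goalkeeper is indifferent when −11p + 14(1−p) = 15p − 6(1−p), giving p = 10/23.
Let the goalkeeper play dive left with probability q. The kicker is indifferent when −11q + 15(1−q) = 14q − 6(1−q), giving q = 21/46.
The value is -11·(21/46) + (15)·(25/46) = 72/23.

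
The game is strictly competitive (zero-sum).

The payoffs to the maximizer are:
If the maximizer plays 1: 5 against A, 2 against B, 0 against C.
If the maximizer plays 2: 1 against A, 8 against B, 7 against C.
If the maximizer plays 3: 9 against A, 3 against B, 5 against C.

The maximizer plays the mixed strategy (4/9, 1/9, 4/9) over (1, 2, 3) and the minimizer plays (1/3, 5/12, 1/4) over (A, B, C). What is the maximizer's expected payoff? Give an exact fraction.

Against (1/3, 5/12, 1/4), each row's expected payoff is 1: 5/2; 2: 65/12; 3: 11/2.
Taking the (4/9, 1/9, 4/9)-weighted average: (4/9)·(5/2) + (1/9)·(65/12) + (4/9)·(11/2) = 449/108.

449/108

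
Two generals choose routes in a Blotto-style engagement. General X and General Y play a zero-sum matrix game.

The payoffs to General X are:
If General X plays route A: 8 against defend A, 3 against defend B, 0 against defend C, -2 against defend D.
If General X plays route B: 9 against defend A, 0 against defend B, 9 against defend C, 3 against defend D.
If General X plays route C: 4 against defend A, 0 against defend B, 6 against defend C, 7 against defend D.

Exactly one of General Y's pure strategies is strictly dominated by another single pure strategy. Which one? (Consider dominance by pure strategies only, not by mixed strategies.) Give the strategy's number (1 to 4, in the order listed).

General Y prefers columns that give General X less. Compare defend A with defend B: 3 < 8, 0 < 9, 0 < 4.
So defend B strictly dominates defend A for General Y; defend A is strictly dominated.

1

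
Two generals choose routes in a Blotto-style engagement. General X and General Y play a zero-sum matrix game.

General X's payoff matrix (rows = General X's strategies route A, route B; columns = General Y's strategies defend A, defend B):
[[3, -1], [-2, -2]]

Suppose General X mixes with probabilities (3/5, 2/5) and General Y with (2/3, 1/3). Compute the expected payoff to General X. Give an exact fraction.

Against (2/3, 1/3), each row's expected payoff is route A: 5/3; route B: -2.
Taking the (3/5, 2/5)-weighted average: (3/5)·(5/3) + (2/5)·(-2) = 1/5.

1/5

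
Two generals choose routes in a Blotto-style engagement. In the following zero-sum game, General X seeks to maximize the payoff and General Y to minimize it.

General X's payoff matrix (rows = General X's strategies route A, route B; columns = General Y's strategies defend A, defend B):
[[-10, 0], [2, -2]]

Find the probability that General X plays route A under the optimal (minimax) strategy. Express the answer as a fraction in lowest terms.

Row minima are -10 and -2, so General X's maximin is -2; column maxima are 2 and 0, so General Y's minimax is 0. These differ, so the equilibrium is in mixed strategies.
Let General X play route A with probability p. General Y is indifferent when −10p + 2(1−p) = −2(1−p), giving p = 2/7.

2/7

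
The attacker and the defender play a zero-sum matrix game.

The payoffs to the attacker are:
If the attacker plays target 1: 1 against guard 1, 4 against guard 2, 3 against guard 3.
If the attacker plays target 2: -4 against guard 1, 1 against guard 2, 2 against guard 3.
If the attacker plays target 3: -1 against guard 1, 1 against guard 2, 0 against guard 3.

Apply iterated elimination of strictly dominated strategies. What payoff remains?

Column guard 3 is strictly dominated by guard 1 for the defender (1<3, -4<2, -1<0); eliminate guard 3.
Row target 3 is strictly dominated by row target 1 (1>-1, 4>1); eliminate target 3.
Row target 2 is strictly dominated by row target 1 (1>-4, 4>1); eliminate target 2.
Column guard 2 is strictly dominated by guard 1 for the defender (1<4); eliminate guard 2.
Only (target 1, guard 1) remains, with payoff 1.

1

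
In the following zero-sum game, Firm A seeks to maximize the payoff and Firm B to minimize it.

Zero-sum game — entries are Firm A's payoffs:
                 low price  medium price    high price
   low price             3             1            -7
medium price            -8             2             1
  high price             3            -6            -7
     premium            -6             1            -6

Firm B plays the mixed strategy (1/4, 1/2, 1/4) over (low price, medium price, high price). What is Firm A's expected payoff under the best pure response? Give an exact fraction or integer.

-1/2

low price: (3)·(1/4) + (1)·(1/2) + (-7)·(1/4) = -1/2.
medium price: (-8)·(1/4) + (2)·(1/2) + (1)·(1/4) = -3/4.
high price: (3)·(1/4) + (-6)·(1/2) + (-7)·(1/4) = -4.
premium: (-6)·(1/4) + (1)·(1/2) + (-6)·(1/4) = -5/2.
The best pure response is low price with expected payoff -1/2.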